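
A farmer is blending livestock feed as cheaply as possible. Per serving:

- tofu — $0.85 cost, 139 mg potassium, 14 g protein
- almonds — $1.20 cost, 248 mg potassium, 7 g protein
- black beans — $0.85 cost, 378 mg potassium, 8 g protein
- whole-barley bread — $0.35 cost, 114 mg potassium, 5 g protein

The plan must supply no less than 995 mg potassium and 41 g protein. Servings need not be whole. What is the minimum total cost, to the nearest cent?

Minimising a linear cost over {potassium ≥ 995, protein ≥ 41, servings ≥ 0} — the optimum is at a vertex, using one or two foods.
tofu only: max(995/139, 41/14) = 7.158 servings → $6.08.
almonds only: max(995/248, 41/7) = 5.857 servings → $7.03.
black beans only: max(995/378, 41/8) = 5.125 servings → $4.36.
whole-barley bread only: max(995/114, 41/5) = 8.728 servings → $3.05.
tofu + almonds with both tight: 1.282 servings and 3.294 servings → $5.04.
tofu + black beans with both tight: 1.803 servings and 1.969 servings → $3.21.
tofu + whole-barley bread with both targets exact would need a negative amount; discard.
almonds + black beans with both targets exact would need a negative amount; discard.
almonds + whole-barley bread with both tight: 0.681 servings and 7.247 servings → $3.35.
black beans + whole-barley bread with both tight: 0.3078 servings and 7.708 servings → $2.96.
Cheapest feasible corner: $2.96.

$2.96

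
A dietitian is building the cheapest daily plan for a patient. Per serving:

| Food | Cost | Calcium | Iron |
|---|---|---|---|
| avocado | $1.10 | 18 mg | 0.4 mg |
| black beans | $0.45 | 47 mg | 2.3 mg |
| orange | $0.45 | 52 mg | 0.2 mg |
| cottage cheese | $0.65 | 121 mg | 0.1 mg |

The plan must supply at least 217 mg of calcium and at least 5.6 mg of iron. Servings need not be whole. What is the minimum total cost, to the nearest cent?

At the optimum either one food covers both requirements or two foods hit both targets exactly; no other combination can be cheaper.
avocado only: max(217/18, 5.6/0.4) = 14 servings → $15.40.
black beans only: max(217/47, 5.6/2.3) = 4.617 servings → $2.08.
orange only: max(217/52, 5.6/0.2) = 28 servings → $12.60.
cottage cheese only: max(217/121, 5.6/0.1) = 56 servings → $36.40.
avocado + black beans with both tight: 10.44 servings and 0.6195 servings → $11.76.
avocado + orange: intersection lies outside the first quadrant.
avocado + cottage cheese: intersection lies outside the first quadrant.
black beans + orange with both tight: 2.249 servings and 2.141 servings → $1.98.
black beans + cottage cheese with both tight: 2.397 servings and 0.8622 servings → $1.64.
orange + cottage cheese: intersection lies outside the first quadrant.
Cheapest feasible corner: $1.64.

$1.64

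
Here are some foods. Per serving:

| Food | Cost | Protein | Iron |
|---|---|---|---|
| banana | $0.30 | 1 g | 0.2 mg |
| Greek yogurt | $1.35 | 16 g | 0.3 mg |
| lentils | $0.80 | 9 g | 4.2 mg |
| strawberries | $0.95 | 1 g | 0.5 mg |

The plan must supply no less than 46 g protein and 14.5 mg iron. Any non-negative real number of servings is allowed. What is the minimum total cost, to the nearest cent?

$4.02

A basic optimal solution has at most two foods positive. Try each food alone and each pair with both targets met exactly.
banana only: max(46/1, 14.5/0.2) = 72.5 servings → $21.75.
Greek yogurt only: max(46/16, 14.5/0.3) = 48.33 servings → $65.25.
lentils only: max(46/9, 14.5/4.2) = 5.111 servings → $4.09.
strawberries only: max(46/1, 14.5/0.5) = 46 servings → $43.70.
banana + Greek yogurt: the both-tight solution has a negative serving — not a feasible corner.
banana + lentils with both tight: 26.12 servings and 2.208 servings → $9.60.
banana + strawberries with both tight: 28.33 servings and 17.67 servings → $25.28.
Greek yogurt + lentils with both tight: 0.9721 servings and 3.383 servings → $4.02.
Greek yogurt + strawberries with both tight: 1.104 servings and 28.34 servings → $28.41.
lentils + strawberries: the both-tight solution has a negative serving — not a feasible corner.
The minimum over all feasible corners is $4.02.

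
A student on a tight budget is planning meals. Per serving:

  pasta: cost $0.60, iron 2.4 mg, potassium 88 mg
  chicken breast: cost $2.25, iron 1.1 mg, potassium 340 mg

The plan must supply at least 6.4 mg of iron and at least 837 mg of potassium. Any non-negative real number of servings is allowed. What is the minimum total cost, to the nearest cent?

$5.57

pasta only: max(6.4/2.4, 837/88) = 9.511 servings → $5.71.
chicken breast only: max(6.4/1.1, 837/340) = 5.818 servings → $13.09.
pasta + chicken breast with both tight: 1.745 servings and 2.01 servings → $5.57.
Cheapest feasible corner: $5.57.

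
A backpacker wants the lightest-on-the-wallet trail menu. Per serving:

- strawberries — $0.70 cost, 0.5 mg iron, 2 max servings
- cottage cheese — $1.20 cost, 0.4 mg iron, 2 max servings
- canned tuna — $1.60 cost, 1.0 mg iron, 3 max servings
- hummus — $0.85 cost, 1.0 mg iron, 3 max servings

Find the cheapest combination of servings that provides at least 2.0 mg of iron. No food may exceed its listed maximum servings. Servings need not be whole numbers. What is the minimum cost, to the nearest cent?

$1.70

Cost per mg of iron: hummus $0.8500, strawberries $1.4000, canned tuna $1.6000, cottage cheese $3.0000.
Take 2 servings of hummus: +2.0 mg iron for $1.70 (total $1.70, still need 0.0 mg).
Filling from the cheapest source first is optimal under one linear minimum: $1.70.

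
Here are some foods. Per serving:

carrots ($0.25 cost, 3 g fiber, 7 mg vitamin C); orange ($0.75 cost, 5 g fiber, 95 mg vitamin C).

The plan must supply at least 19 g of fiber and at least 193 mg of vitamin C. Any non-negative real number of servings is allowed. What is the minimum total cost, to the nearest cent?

$2.18

For a min-cost LP with two ≥-constraints, a basic feasible solution has at most two positive variables.
carrots only: max(19/3, 193/7) = 27.57 servings → $6.89.
orange only: max(19/5, 193/95) = 3.8 servings → $2.85.
carrots + orange with both tight: 3.36 servings and 1.784 servings → $2.18.
So the least-cost plan costs $2.18.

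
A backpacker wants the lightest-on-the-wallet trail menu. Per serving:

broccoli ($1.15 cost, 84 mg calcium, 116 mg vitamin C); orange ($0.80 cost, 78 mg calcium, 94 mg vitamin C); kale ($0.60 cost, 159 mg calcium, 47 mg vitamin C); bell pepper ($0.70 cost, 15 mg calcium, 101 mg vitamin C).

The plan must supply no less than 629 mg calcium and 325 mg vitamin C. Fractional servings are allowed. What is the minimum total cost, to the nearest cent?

At the optimum either one food covers both requirements or two foods hit both targets exactly; no other combination can be cheaper.
broccoli only: max(629/84, 325/116) = 7.488 servings → $8.61.
orange only: max(629/78, 325/94) = 8.064 servings → $6.45.
kale only: max(629/159, 325/47) = 6.915 servings → $4.15.
bell pepper only: max(629/15, 325/101) = 41.93 servings → $29.35.
broccoli + orange: the both-tight solution has a negative serving — not a feasible corner.
broccoli + kale with both tight: 1.525 servings and 3.15 servings → $3.64.
broccoli + bell pepper: the both-tight solution has a negative serving — not a feasible corner.
orange + kale with both tight: 1.96 servings and 2.994 servings → $3.36.
orange + bell pepper: the both-tight solution has a negative serving — not a feasible corner.
kale + bell pepper with both tight: 3.82 servings and 1.44 servings → $3.30.
The minimum over all feasible corners is $3.30.

$3.30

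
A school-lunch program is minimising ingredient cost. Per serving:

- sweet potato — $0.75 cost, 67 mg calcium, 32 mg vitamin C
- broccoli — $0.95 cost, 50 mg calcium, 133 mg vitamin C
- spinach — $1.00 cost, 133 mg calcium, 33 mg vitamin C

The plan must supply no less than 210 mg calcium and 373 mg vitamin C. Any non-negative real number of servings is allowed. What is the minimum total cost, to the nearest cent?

$3.11

sweet potato only: max(210/67, 373/32) = 11.66 servings → $8.74.
broccoli only: max(210/50, 373/133) = 4.2 servings → $3.99.
spinach only: max(210/133, 373/33) = 11.3 servings → $11.30.
sweet potato + broccoli with both tight: 1.269 servings and 2.499 servings → $3.33.
sweet potato + spinach with both targets exact would need a negative amount; discard.
broccoli + spinach with both tight: 2.661 servings and 0.5786 servings → $3.11.
The minimum over all feasible corners is $3.11.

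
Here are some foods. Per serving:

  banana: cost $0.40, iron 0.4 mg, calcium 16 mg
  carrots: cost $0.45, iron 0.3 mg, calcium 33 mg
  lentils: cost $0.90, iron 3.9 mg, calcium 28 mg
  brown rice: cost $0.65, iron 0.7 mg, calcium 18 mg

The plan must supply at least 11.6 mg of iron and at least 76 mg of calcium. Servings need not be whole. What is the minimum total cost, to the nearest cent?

$2.68

At the optimum either one food covers both requirements or two foods hit both targets exactly; no other combination can be cheaper.
banana only: max(11.6/0.4, 76/16) = 29 servings → $11.60.
carrots only: max(11.6/0.3, 76/33) = 38.67 servings → $17.40.
lentils only: max(11.6/3.9, 76/28) = 2.974 servings → $2.68.
brown rice only: max(11.6/0.7, 76/18) = 16.57 servings → $10.77.
banana + carrots: the both-tight solution has a negative serving — not a feasible corner.
banana + lentils with both targets exact would need a negative amount; discard.
banana + brown rice: intersection lies outside the first quadrant.
carrots + lentils with both targets exact would need a negative amount; discard.
carrots + brown rice: the both-tight solution has a negative serving — not a feasible corner.
lentils + brown rice with both targets exact would need a negative amount; discard.
So the least-cost plan costs $2.68.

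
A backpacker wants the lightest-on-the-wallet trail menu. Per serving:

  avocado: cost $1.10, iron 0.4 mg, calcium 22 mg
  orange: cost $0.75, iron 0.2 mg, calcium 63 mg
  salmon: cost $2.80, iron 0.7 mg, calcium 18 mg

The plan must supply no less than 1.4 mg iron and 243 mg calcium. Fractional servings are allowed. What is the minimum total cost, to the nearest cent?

$4.49

At the optimum either one food covers both requirements or two foods hit both targets exactly; no other combination can be cheaper.
avocado only: max(1.4/0.4, 243/22) = 11.05 servings → $12.15.
orange only: max(1.4/0.2, 243/63) = 7 servings → $5.25.
salmon only: max(1.4/0.7, 243/18) = 13.5 servings → $37.80.
avocado + orange with both tight: 1.904 servings and 3.192 servings → $4.49.
avocado + salmon: the both-tight solution has a negative serving — not a feasible corner.
orange + salmon with both tight: 3.578 servings and 0.9778 servings → $5.42.
The minimum over all feasible corners is $4.49.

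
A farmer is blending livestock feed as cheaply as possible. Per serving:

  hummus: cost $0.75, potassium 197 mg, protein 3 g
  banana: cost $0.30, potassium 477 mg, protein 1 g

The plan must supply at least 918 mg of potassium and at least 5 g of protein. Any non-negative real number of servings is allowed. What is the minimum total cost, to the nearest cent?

The cheapest plan sits at a corner of the feasible region — with two constraints it uses at most two foods.
hummus only: max(918/197, 5/3) = 4.66 servings → $3.49.
banana only: max(918/477, 5/1) = 5 servings → $1.50.
hummus + banana with both tight: 1.189 servings and 1.434 servings → $1.32.
The minimum over all feasible corners is $1.32.

$1.32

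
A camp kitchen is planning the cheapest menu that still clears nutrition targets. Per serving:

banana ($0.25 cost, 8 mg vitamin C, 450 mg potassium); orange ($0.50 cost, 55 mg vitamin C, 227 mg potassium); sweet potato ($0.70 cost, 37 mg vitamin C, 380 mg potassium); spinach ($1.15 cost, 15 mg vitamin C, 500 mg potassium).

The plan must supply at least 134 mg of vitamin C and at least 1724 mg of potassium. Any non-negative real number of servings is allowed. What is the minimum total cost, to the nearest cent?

banana only: max(134/8, 1724/450) = 16.75 servings → $4.19.
orange only: max(134/55, 1724/227) = 7.595 servings → $3.80.
sweet potato only: max(134/37, 1724/380) = 4.537 servings → $3.18.
spinach only: max(134/15, 1724/500) = 8.933 servings → $10.27.
banana + orange with both tight: 2.808 servings and 2.028 servings → $1.72.
banana + sweet potato with both tight: 0.9455 servings and 3.417 servings → $2.63.
banana + spinach: the both-tight solution has a negative serving — not a feasible corner.
orange + sweet potato: the both-tight solution has a negative serving — not a feasible corner.
orange + spinach with both tight: 1.707 servings and 2.673 servings → $3.93.
sweet potato + spinach with both tight: 3.214 servings and 1.005 servings → $3.41.
The minimum over all feasible corners is $1.72.

$1.72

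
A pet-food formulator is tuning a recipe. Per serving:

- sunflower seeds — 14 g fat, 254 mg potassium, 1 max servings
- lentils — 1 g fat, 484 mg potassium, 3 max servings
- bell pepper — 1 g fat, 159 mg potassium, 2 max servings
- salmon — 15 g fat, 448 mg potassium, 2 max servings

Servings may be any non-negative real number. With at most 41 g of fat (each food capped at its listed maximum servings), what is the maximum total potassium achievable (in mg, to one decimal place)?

2774.9 mg

Potassium per g fat: lentils 484, bell pepper 159, salmon 29.87, sunflower seeds 18.14.
Take 3 servings of lentils: uses 3 g fat, +1452.0 mg potassium (running total 1452.0 mg).
Take 2 servings of bell pepper: uses 2 g fat, +318.0 mg potassium (running total 1770.0 mg).
Take 2 servings of salmon: uses 30 g fat, +896.0 mg potassium (running total 2666.0 mg).
Take 0.4286 servings of sunflower seeds: uses 6 g fat, +108.9 mg potassium (running total 2774.9 mg).
Filling greedily by potassium-per-g fat is optimal for one linear limit, giving 2774.9 mg.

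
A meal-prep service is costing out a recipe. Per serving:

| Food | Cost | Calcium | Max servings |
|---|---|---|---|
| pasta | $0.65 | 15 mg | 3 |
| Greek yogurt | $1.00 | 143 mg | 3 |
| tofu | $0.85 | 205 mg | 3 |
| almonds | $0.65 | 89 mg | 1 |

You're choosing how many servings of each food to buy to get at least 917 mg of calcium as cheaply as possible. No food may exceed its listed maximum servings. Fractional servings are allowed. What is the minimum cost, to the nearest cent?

$4.66

Cost per mg of calcium: tofu $0.0041, Greek yogurt $0.0070, almonds $0.0073, pasta $0.0433.
Take 3 servings of tofu: +615.0 mg calcium for $2.55 (total $2.55, still need 302.0 mg).
Take 2.112 servings of Greek yogurt: +302.0 mg calcium for $2.11 (total $4.66, still need 0.0 mg).
Greedy by cheapest-per-mg is optimal for a single linear constraint, so the minimum cost is $4.66.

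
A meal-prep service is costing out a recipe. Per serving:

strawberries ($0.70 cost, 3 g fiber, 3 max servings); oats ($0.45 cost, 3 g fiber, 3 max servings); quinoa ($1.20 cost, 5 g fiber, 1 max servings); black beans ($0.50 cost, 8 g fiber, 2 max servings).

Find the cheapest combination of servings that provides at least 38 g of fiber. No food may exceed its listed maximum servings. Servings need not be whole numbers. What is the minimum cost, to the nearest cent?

Cost per g of fiber: black beans $0.0625, oats $0.1500, strawberries $0.2333, quinoa $0.2400.
Take 2 servings of black beans: +16.0 g fiber for $1.00 (total $1.00, still need 22.0 g).
Take 3 servings of oats: +9.0 g fiber for $1.35 (total $2.35, still need 13.0 g).
Take 3 servings of strawberries: +9.0 g fiber for $2.10 (total $4.45, still need 4.0 g).
Take 0.8 servings of quinoa: +4.0 g fiber for $0.96 (total $5.41, still need 0.0 g).
Filling from the cheapest source first is optimal under one linear minimum: $5.41.

$5.41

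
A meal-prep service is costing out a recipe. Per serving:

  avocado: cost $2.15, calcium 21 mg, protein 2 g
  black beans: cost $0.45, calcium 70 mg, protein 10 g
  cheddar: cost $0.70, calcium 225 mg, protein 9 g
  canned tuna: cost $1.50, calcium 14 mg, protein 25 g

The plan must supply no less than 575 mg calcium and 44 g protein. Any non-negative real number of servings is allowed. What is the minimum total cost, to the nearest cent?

Minimising a linear cost over {calcium ≥ 575, protein ≥ 44, servings ≥ 0} — the optimum is at a vertex, using one or two foods.
avocado only: max(575/21, 44/2) = 27.38 servings → $58.87.
black beans only: max(575/70, 44/10) = 8.214 servings → $3.70.
cheddar only: max(575/225, 44/9) = 4.889 servings → $3.42.
canned tuna only: max(575/14, 44/25) = 41.07 servings → $61.61.
avocado + black beans: the both-tight solution has a negative serving — not a feasible corner.
avocado + cheddar with both tight: 18.1 servings and 0.8659 servings → $39.53.
avocado + canned tuna: intersection lies outside the first quadrant.
black beans + cheddar with both tight: 2.917 servings and 1.648 servings → $2.47.
black beans + canned tuna with both targets exact would need a negative amount; discard.
cheddar + canned tuna with both tight: 2.502 servings and 0.8592 servings → $3.04.
Cheapest feasible corner: $2.47.

$2.47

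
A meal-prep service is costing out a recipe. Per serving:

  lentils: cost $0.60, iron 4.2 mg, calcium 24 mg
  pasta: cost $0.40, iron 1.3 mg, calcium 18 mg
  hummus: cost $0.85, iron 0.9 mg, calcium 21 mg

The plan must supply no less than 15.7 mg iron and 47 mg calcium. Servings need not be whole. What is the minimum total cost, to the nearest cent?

With two linear requirements the optimum uses one or two foods; enumerate the corners.
lentils only: max(15.7/4.2, 47/24) = 3.738 servings → $2.24.
pasta only: max(15.7/1.3, 47/18) = 12.08 servings → $4.83.
hummus only: max(15.7/0.9, 47/21) = 17.44 servings → $14.83.
lentils + pasta: the both-tight solution has a negative serving — not a feasible corner.
lentils + hummus: the both-tight solution has a negative serving — not a feasible corner.
pasta + hummus with both targets exact would need a negative amount; discard.
So the least-cost plan costs $2.24.

$2.24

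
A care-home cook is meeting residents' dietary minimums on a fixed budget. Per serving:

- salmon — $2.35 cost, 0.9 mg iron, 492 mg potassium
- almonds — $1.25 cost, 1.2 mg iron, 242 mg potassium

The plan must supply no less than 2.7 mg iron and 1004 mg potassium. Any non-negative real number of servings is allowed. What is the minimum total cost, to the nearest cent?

$4.90

An LP optimum is at a vertex; with two nutrient constraints at most two foods are used. Check each candidate.
salmon only: max(2.7/0.9, 1004/492) = 3 servings → $7.05.
almonds only: max(2.7/1.2, 1004/242) = 4.149 servings → $5.19.
salmon + almonds with both tight: 1.48 servings and 1.14 servings → $4.90.
So the least-cost plan costs $4.90.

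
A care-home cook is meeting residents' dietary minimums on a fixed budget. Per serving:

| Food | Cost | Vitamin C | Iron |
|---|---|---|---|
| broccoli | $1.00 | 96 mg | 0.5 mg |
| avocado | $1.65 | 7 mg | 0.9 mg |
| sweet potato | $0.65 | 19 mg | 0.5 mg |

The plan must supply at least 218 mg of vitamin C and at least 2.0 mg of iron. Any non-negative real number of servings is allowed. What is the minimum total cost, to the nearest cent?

A basic optimal solution has at most two foods positive. Try each food alone and each pair with both targets met exactly.
broccoli only: max(218/96, 2.0/0.5) = 4 servings → $4.00.
avocado only: max(218/7, 2.0/0.9) = 31.14 servings → $51.39.
sweet potato only: max(218/19, 2.0/0.5) = 11.47 servings → $7.46.
broccoli + avocado with both tight: 2.198 servings and 1.001 servings → $3.85.
broccoli + sweet potato with both tight: 1.844 servings and 2.156 servings → $3.25.
avocado + sweet potato: the both-tight solution has a negative serving — not a feasible corner.
Cheapest feasible corner: $3.25.

$3.25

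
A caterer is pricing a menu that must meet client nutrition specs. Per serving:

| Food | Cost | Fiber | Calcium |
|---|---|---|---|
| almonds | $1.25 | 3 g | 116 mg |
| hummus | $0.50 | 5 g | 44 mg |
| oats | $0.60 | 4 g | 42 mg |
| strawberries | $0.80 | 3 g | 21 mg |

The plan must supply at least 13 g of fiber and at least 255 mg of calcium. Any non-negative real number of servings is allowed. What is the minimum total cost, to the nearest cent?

$2.79

An LP optimum is at a vertex; with two nutrient constraints at most two foods are used. Check each candidate.
almonds only: max(13/3, 255/116) = 4.333 servings → $5.42.
hummus only: max(13/5, 255/44) = 5.795 servings → $2.90.
oats only: max(13/4, 255/42) = 6.071 servings → $3.64.
strawberries only: max(13/3, 255/21) = 12.14 servings → $9.71.
almonds + hummus with both tight: 1.569 servings and 1.658 servings → $2.79.
almonds + oats with both tight: 1.402 servings and 2.198 servings → $3.07.
almonds + strawberries with both tight: 1.726 servings and 2.607 servings → $4.24.
hummus + oats with both targets exact would need a negative amount; discard.
hummus + strawberries with both targets exact would need a negative amount; discard.
oats + strawberries: the both-tight solution has a negative serving — not a feasible corner.
So the least-cost plan costs $2.79.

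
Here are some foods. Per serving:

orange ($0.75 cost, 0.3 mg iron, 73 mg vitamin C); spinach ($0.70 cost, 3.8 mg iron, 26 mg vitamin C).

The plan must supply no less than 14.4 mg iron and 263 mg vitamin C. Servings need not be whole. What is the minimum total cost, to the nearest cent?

$4.26

Check every corner: each single food scaled to meet both minima, and each pair solved so both constraints bind.
orange only: max(14.4/0.3, 263/73) = 48 servings → $36.00.
spinach only: max(14.4/3.8, 263/26) = 10.12 servings → $7.08.
orange + spinach with both tight: 2.318 servings and 3.606 servings → $4.26.
Cheapest feasible corner: $4.26.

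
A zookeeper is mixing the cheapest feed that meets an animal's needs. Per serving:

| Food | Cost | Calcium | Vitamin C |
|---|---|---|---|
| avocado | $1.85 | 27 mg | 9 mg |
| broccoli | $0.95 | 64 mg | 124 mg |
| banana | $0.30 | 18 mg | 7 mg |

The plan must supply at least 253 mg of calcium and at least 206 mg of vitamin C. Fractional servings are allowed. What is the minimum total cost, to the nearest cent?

$3.76

avocado only: max(253/27, 206/9) = 22.89 servings → $42.34.
broccoli only: max(253/64, 206/124) = 3.953 servings → $3.76.
banana only: max(253/18, 206/7) = 29.43 servings → $8.83.
avocado + broccoli with both tight: 6.561 servings and 1.185 servings → $13.26.
avocado + banana: intersection lies outside the first quadrant.
broccoli + banana with both tight: 1.086 servings and 10.2 servings → $4.09.
Cheapest feasible corner: $3.76.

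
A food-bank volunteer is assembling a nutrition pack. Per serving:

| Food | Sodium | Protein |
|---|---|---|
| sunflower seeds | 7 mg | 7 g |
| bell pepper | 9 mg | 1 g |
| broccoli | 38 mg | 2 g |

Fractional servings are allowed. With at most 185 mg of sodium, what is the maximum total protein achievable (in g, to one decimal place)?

185.0 g

Protein per mg sodium: sunflower seeds 1, bell pepper 0.1111, broccoli 0.05263.
With no serving limits, spend the whole sodium allowance on sunflower seeds: 185 mg / 7 mg × 7 g = 185.0 g.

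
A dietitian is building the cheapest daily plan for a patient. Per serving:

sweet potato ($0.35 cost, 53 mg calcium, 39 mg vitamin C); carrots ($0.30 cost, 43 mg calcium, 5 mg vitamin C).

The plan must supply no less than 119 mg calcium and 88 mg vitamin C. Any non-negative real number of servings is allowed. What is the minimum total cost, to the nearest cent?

The cheapest plan sits at a corner of the feasible region — with two constraints it uses at most two foods.
sweet potato only: max(119/53, 88/39) = 2.256 servings → $0.79.
carrots only: max(119/43, 88/5) = 17.6 servings → $5.28.
sweet potato + carrots: the both-tight solution has a negative serving — not a feasible corner.
The minimum over all feasible corners is $0.79.

$0.79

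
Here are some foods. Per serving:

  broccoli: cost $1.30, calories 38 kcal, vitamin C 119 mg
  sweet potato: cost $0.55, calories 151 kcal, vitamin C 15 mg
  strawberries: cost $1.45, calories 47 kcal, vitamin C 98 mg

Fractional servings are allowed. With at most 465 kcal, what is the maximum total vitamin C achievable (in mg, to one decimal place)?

1456.2 mg

Vitamin C per kcal: broccoli 3.132, strawberries 2.085, sweet potato 0.09934.
With no serving limits, spend the whole calories allowance on broccoli: 465 kcal / 38 kcal × 119 mg = 1456.2 mg.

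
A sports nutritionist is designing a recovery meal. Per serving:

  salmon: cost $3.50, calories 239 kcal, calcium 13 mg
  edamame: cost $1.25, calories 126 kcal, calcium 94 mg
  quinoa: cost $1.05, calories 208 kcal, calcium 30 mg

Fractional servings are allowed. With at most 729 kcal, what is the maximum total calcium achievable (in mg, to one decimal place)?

Calcium per kcal: edamame 0.746, quinoa 0.1442, salmon 0.05439.
With no serving limits, spend the whole calories allowance on edamame: 729 kcal / 126 kcal × 94 mg = 543.9 mg.

543.9 mg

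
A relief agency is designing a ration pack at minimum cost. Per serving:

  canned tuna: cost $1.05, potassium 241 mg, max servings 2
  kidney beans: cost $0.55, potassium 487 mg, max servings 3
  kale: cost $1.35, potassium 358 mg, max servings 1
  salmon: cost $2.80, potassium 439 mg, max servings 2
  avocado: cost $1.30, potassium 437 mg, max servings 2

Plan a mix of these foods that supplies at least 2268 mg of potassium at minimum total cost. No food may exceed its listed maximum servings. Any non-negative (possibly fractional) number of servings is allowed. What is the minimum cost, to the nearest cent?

$4.05

Cost per mg of potassium: kidney beans $0.0011, avocado $0.0030, kale $0.0038, canned tuna $0.0044, salmon $0.0064.
Take 3 servings of kidney beans: +1461.0 mg potassium for $1.65 (total $1.65, still need 807.0 mg).
Take 1.847 servings of avocado: +807.0 mg potassium for $2.40 (total $4.05, still need 0.0 mg).
Greedy by cheapest-per-mg is optimal for a single linear constraint, so the minimum cost is $4.05.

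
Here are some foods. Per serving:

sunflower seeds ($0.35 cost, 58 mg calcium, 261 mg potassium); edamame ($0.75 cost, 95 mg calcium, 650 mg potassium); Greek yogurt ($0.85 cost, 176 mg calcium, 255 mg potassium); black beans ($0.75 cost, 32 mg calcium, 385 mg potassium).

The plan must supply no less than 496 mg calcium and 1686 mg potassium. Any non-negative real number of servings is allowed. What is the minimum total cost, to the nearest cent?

An LP optimum is at a vertex; with two nutrient constraints at most two foods are used. Check each candidate.
sunflower seeds only: max(496/58, 1686/261) = 8.552 servings → $2.99.
edamame only: max(496/95, 1686/650) = 5.221 servings → $3.92.
Greek yogurt only: max(496/176, 1686/255) = 6.612 servings → $5.62.
black beans only: max(496/32, 1686/385) = 15.5 servings → $11.62.
sunflower seeds + edamame with both targets exact would need a negative amount; discard.
sunflower seeds + Greek yogurt with both tight: 5.466 servings and 1.017 servings → $2.78.
sunflower seeds + black beans: the both-tight solution has a negative serving — not a feasible corner.
edamame + Greek yogurt with both tight: 1.888 servings and 1.799 servings → $2.95.
edamame + black beans: the both-tight solution has a negative serving — not a feasible corner.
Greek yogurt + black beans with both tight: 2.299 servings and 2.857 servings → $4.10.
So the least-cost plan costs $2.78.

$2.78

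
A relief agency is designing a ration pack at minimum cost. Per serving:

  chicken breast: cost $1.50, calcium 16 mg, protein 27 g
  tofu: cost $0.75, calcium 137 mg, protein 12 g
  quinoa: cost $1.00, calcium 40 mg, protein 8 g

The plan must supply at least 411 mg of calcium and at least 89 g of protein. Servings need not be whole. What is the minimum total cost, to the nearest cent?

An LP optimum is at a vertex; with two nutrient constraints at most two foods are used. Check each candidate.
chicken breast only: max(411/16, 89/27) = 25.69 servings → $38.53.
tofu only: max(411/137, 89/12) = 7.417 servings → $5.56.
quinoa only: max(411/40, 89/8) = 11.12 servings → $11.12.
chicken breast + tofu with both tight: 2.07 servings and 2.758 servings → $5.17.
chicken breast + quinoa with both tight: 0.2857 servings and 10.16 servings → $10.59.
tofu + quinoa: the both-tight solution has a negative serving — not a feasible corner.
Cheapest feasible corner: $5.17.

$5.17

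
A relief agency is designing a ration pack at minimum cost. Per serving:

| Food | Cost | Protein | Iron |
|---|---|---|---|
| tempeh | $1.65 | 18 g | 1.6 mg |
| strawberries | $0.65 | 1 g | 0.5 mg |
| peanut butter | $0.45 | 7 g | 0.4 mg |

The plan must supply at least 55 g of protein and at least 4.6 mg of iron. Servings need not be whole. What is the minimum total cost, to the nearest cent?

Compare the cost at each extreme point of the feasible region.
tempeh only: max(55/18, 4.6/1.6) = 3.056 servings → $5.04.
strawberries only: max(55/1, 4.6/0.5) = 55 servings → $35.75.
peanut butter only: max(55/7, 4.6/0.4) = 11.5 servings → $5.17.
tempeh + strawberries: the both-tight solution has a negative serving — not a feasible corner.
tempeh + peanut butter with both tight: 2.55 servings and 1.3 servings → $4.79.
strawberries + peanut butter with both tight: 3.29 servings and 7.387 servings → $5.46.
The minimum over all feasible corners is $4.79.

$4.79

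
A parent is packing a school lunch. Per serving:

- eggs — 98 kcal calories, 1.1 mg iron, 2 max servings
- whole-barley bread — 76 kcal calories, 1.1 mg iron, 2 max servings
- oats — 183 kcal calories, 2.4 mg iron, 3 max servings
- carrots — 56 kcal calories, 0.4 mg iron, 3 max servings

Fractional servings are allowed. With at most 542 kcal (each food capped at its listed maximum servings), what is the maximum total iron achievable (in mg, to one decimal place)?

Iron per kcal: whole-barley bread 0.01447, oats 0.01311, eggs 0.01122, carrots 0.007143.
Take 2 servings of whole-barley bread: uses 152 kcal, +2.2 mg iron (running total 2.2 mg).
Take 2.131 servings of oats: uses 390 kcal, +5.1 mg iron (running total 7.3 mg).
Greedy by best ratio exhausts the calories allowance optimally: 7.3 mg.

7.3 mg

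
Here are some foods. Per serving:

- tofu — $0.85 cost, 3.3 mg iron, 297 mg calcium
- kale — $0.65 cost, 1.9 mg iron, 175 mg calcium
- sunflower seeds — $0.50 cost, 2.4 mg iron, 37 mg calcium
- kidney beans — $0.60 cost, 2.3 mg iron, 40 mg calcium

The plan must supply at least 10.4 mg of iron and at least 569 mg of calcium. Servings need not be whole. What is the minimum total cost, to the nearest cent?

$2.44

The cheapest plan sits at a corner of the feasible region — with two constraints it uses at most two foods.
tofu only: max(10.4/3.3, 569/297) = 3.152 servings → $2.68.
kale only: max(10.4/1.9, 569/175) = 5.474 servings → $3.56.
sunflower seeds only: max(10.4/2.4, 569/37) = 15.38 servings → $7.69.
kidney beans only: max(10.4/2.3, 569/40) = 14.22 servings → $8.54.
tofu + kale: the both-tight solution has a negative serving — not a feasible corner.
tofu + sunflower seeds with both tight: 1.66 servings and 2.05 servings → $2.44.
tofu + kidney beans with both tight: 1.62 servings and 2.198 servings → $2.70.
kale + sunflower seeds with both tight: 2.805 servings and 2.113 servings → $2.88.
kale + kidney beans with both tight: 2.734 servings and 2.263 servings → $3.14.
sunflower seeds + kidney beans: intersection lies outside the first quadrant.
So the least-cost plan costs $2.44.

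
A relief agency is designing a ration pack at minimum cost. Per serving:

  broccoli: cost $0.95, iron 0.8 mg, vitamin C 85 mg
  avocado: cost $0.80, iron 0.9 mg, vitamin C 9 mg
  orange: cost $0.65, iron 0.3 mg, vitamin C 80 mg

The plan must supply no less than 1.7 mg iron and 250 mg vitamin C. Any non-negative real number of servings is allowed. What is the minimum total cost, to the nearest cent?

$2.44

For a min-cost LP with two ≥-constraints, a basic feasible solution has at most two positive variables.
broccoli only: max(1.7/0.8, 250/85) = 2.941 servings → $2.79.
avocado only: max(1.7/0.9, 250/9) = 27.78 servings → $22.22.
orange only: max(1.7/0.3, 250/80) = 5.667 servings → $3.68.
broccoli + avocado: the both-tight solution has a negative serving — not a feasible corner.
broccoli + orange with both tight: 1.584 servings and 1.442 servings → $2.44.
avocado + orange with both tight: 0.8802 servings and 3.026 servings → $2.67.
The minimum over all feasible corners is $2.44.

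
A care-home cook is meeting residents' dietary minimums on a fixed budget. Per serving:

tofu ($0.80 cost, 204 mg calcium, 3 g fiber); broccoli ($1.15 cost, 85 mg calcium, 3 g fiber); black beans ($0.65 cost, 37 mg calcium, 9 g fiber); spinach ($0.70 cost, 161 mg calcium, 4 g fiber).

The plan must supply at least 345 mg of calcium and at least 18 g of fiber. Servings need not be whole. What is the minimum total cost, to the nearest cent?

$2.07

Minimising a linear cost over {calcium ≥ 345, fiber ≥ 18, servings ≥ 0} — the optimum is at a vertex, using one or two foods.
tofu only: max(345/204, 18/3) = 6 servings → $4.80.
broccoli only: max(345/85, 18/3) = 6 servings → $6.90.
black beans only: max(345/37, 18/9) = 9.324 servings → $6.06.
spinach only: max(345/161, 18/4) = 4.5 servings → $3.15.
tofu + broccoli: intersection lies outside the first quadrant.
tofu + black beans with both tight: 1.414 servings and 1.529 servings → $2.12.
tofu + spinach: the both-tight solution has a negative serving — not a feasible corner.
broccoli + black beans with both tight: 3.729 servings and 0.7569 servings → $4.78.
broccoli + spinach: the both-tight solution has a negative serving — not a feasible corner.
black beans + spinach with both tight: 1.167 servings and 1.875 servings → $2.07.
Cheapest feasible corner: $2.07.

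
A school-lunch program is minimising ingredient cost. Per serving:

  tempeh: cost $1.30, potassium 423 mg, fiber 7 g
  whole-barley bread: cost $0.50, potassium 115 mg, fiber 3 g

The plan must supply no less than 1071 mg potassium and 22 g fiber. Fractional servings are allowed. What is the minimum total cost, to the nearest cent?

$3.86

The cheapest plan sits at a corner of the feasible region — with two constraints it uses at most two foods.
tempeh only: max(1071/423, 22/7) = 3.143 servings → $4.09.
whole-barley bread only: max(1071/115, 22/3) = 9.313 servings → $4.66.
tempeh + whole-barley bread with both tight: 1.472 servings and 3.899 servings → $3.86.
Cheapest feasible corner: $3.86.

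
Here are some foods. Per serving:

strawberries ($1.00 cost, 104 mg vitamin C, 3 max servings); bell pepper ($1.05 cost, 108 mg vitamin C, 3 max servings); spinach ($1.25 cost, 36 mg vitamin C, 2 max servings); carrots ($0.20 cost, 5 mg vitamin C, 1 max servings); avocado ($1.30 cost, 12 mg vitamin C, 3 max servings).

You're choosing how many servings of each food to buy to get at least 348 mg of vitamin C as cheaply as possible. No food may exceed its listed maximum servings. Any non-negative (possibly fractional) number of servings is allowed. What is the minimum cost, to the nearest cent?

Cost per mg of vitamin C: strawberries $0.0096, bell pepper $0.0097, spinach $0.0347, carrots $0.0400, avocado $0.1083.
Take 3 servings of strawberries: +312.0 mg vitamin C for $3.00 (total $3.00, still need 36.0 mg).
Take 0.3333 servings of bell pepper: +36.0 mg vitamin C for $0.35 (total $3.35, still need 0.0 mg).
Filling from the cheapest source first is optimal under one linear minimum: $3.35.

$3.35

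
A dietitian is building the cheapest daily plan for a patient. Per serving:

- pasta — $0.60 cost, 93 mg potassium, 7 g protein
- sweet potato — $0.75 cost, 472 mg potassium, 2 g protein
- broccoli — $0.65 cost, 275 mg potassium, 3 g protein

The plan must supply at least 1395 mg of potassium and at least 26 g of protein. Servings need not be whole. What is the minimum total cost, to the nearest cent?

Compare the cost at each extreme point of the feasible region.
pasta only: max(1395/93, 26/7) = 15 servings → $9.00.
sweet potato only: max(1395/472, 26/2) = 13 servings → $9.75.
broccoli only: max(1395/275, 26/3) = 8.667 servings → $5.63.
pasta + sweet potato with both tight: 3.041 servings and 2.356 servings → $3.59.
pasta + broccoli with both tight: 1.801 servings and 4.464 servings → $3.98.
sweet potato + broccoli: intersection lies outside the first quadrant.
So the least-cost plan costs $3.59.

$3.59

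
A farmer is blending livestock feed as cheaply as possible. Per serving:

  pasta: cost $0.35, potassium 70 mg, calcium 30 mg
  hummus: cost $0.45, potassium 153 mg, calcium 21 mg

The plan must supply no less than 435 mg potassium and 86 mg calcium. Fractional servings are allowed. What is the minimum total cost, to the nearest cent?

A basic optimal solution has at most two foods positive. Try each food alone and each pair with both targets met exactly.
pasta only: max(435/70, 86/30) = 6.214 servings → $2.17.
hummus only: max(435/153, 86/21) = 4.095 servings → $1.84.
pasta + hummus with both tight: 1.289 servings and 2.253 servings → $1.47.
So the least-cost plan costs $1.47.

$1.47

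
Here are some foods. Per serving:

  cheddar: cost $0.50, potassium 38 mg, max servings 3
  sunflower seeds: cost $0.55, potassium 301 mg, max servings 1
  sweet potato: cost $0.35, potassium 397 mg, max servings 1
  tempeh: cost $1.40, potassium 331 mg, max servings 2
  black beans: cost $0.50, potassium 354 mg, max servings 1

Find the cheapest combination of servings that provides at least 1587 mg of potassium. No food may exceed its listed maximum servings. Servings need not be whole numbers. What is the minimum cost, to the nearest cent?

Cost per mg of potassium: sweet potato $0.0009, black beans $0.0014, sunflower seeds $0.0018, tempeh $0.0042, cheddar $0.0132.
Take 1 serving of sweet potato: +397.0 mg potassium for $0.35 (total $0.35, still need 1190.0 mg).
Take 1 serving of black beans: +354.0 mg potassium for $0.50 (total $0.85, still need 836.0 mg).
Take 1 serving of sunflower seeds: +301.0 mg potassium for $0.55 (total $1.40, still need 535.0 mg).
Take 1.616 servings of tempeh: +535.0 mg potassium for $2.26 (total $3.66, still need 0.0 mg).
Greedy by cheapest-per-mg is optimal for a single linear constraint, so the minimum cost is $3.66.

$3.66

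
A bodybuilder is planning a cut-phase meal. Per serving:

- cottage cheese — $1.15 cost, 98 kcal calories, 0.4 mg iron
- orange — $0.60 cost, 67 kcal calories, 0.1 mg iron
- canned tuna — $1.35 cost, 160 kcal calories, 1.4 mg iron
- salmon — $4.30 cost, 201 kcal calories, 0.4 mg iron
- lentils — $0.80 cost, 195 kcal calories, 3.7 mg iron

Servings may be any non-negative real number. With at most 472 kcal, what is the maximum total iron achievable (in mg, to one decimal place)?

Iron per kcal: lentils 0.01897, canned tuna 0.00875, cottage cheese 0.004082, salmon 0.00199, orange 0.001493.
With no serving limits, spend the whole calories allowance on lentils: 472 kcal / 195 kcal × 3.7 mg = 9.0 mg.

9.0 mg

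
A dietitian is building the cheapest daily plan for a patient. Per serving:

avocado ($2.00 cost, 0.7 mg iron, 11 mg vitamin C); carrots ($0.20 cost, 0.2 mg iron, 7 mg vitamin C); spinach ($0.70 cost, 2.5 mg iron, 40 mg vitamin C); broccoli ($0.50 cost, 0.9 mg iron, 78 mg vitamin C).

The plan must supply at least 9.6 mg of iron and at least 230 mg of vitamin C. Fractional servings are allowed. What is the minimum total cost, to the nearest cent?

$2.99

An LP optimum is at a vertex; with two nutrient constraints at most two foods are used. Check each candidate.
avocado only: max(9.6/0.7, 230/11) = 20.91 servings → $41.82.
carrots only: max(9.6/0.2, 230/7) = 48 servings → $9.60.
spinach only: max(9.6/2.5, 230/40) = 5.75 servings → $4.03.
broccoli only: max(9.6/0.9, 230/78) = 10.67 servings → $5.33.
avocado + carrots with both tight: 7.852 servings and 20.52 servings → $19.81.
avocado + spinach: intersection lies outside the first quadrant.
avocado + broccoli with both tight: 12.12 servings and 1.239 servings → $24.86.
carrots + spinach with both tight: 20.11 servings and 2.232 servings → $5.58.
carrots + broccoli: intersection lies outside the first quadrant.
spinach + broccoli with both tight: 3.408 servings and 1.201 servings → $2.99.
So the least-cost plan costs $2.99.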